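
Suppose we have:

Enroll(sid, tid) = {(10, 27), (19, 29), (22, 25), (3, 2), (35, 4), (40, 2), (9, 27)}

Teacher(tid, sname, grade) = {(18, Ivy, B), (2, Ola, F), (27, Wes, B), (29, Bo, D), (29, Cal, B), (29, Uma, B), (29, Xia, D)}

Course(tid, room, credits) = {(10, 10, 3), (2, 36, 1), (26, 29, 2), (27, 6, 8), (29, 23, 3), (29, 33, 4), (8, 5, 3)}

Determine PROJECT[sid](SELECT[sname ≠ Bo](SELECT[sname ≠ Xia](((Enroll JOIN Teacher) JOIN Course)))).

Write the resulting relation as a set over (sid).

{10, 19, 3, 40, 9}

Joining Enroll and Teacher on tid yields {(10, 27, Wes, B), (19, 29, Bo, D), (19, 29, Cal, B), (19, 29, Uma, B), (19, 29, Xia, D), (3, 2, Ola, F), (40, 2, Ola, F), (9, 27, Wes, B)}.
Joining (Enroll JOIN Teacher) and Course on tid yields {(10, 27, Wes, B, 6, 8), (19, 29, Bo, D, 23, 3), (19, 29, Bo, D, 33, 4), (19, 29, Cal, B, 23, 3), (19, 29, Cal, B, 33, 4), (19, 29, Uma, B, 23, 3), (19, 29, Uma, B, 33, 4), (19, 29, Xia, D, 23, 3), (19, 29, Xia, D, 33, 4), (3, 2, Ola, F, 36, 1), (40, 2, Ola, F, 36, 1), (9, 27, Wes, B, 6, 8)}.
Selection sname ≠ Xia: {(10, 27, Wes, B, 6, 8), (19, 29, Bo, D, 23, 3), (19, 29, Bo, D, 33, 4), (19, 29, Cal, B, 23, 3), (19, 29, Cal, B, 33, 4), (19, 29, Uma, B, 23, 3), (19, 29, Uma, B, 33, 4), (3, 2, Ola, F, 36, 1), (40, 2, Ola, F, 36, 1), (9, 27, Wes, B, 6, 8)}
Selection sname ≠ Bo: {(10, 27, Wes, B, 6, 8), (19, 29, Cal, B, 23, 3), (19, 29, Cal, B, 33, 4), (19, 29, Uma, B, 23, 3), (19, 29, Uma, B, 33, 4), (3, 2, Ola, F, 36, 1), (40, 2, Ola, F, 36, 1), (9, 27, Wes, B, 6, 8)}
π_{sid} gives {10, 19, 3, 40, 9} (3 duplicate(s) eliminated).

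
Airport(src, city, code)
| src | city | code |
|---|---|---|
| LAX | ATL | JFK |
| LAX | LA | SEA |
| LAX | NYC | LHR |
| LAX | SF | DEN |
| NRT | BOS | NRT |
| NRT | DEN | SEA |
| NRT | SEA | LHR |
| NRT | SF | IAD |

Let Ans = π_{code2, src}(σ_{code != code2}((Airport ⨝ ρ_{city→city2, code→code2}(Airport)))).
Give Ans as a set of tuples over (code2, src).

ρ[city→city2, code→code2]: schema becomes (src, city2, code2); tuples unchanged.
Natural join on src: {(LAX, ATL, JFK, ATL, JFK), (LAX, ATL, JFK, LA, SEA), (LAX, ATL, JFK, NYC, LHR), (LAX, ATL, JFK, SF, DEN), (LAX, LA, SEA, ATL, JFK), (LAX, LA, SEA, LA, SEA), (LAX, LA, SEA, NYC, LHR), (LAX, LA, SEA, SF, DEN), (LAX, NYC, LHR, ATL, JFK), (LAX, NYC, LHR, LA, SEA), (LAX, NYC, LHR, NYC, LHR), (LAX, NYC, LHR, SF, DEN), (LAX, SF, DEN, ATL, JFK), (LAX, SF, DEN, LA, SEA), (LAX, SF, DEN, NYC, LHR), (LAX, SF, DEN, SF, DEN), (NRT, BOS, NRT, BOS, NRT), (NRT, BOS, NRT, DEN, SEA), (NRT, BOS, NRT, SEA, LHR), (NRT, BOS, NRT, SF, IAD), (NRT, DEN, SEA, BOS, NRT), (NRT, DEN, SEA, DEN, SEA), (NRT, DEN, SEA, SEA, LHR), (NRT, DEN, SEA, SF, IAD), (NRT, SEA, LHR, BOS, NRT), (NRT, SEA, LHR, DEN, SEA), (NRT, SEA, LHR, SEA, LHR), (NRT, SEA, LHR, SF, IAD), (NRT, SF, IAD, BOS, NRT), (NRT, SF, IAD, DEN, SEA), (NRT, SF, IAD, SEA, LHR), (NRT, SF, IAD, SF, IAD)}
σ[code != code2]: keep tuples satisfying code != code2 → {(LAX, ATL, JFK, LA, SEA), (LAX, ATL, JFK, NYC, LHR), (LAX, ATL, JFK, SF, DEN), (LAX, LA, SEA, ATL, JFK), (LAX, LA, SEA, NYC, LHR), (LAX, LA, SEA, SF, DEN), (LAX, NYC, LHR, ATL, JFK), (LAX, NYC, LHR, LA, SEA), (LAX, NYC, LHR, SF, DEN), (LAX, SF, DEN, ATL, JFK), (LAX, SF, DEN, LA, SEA), (LAX, SF, DEN, NYC, LHR), (NRT, BOS, NRT, DEN, SEA), (NRT, BOS, NRT, SEA, LHR), (NRT, BOS, NRT, SF, IAD), (NRT, DEN, SEA, BOS, NRT), (NRT, DEN, SEA, SEA, LHR), (NRT, DEN, SEA, SF, IAD), (NRT, SEA, LHR, BOS, NRT), (NRT, SEA, LHR, DEN, SEA), (NRT, SEA, LHR, SF, IAD), (NRT, SF, IAD, BOS, NRT), (NRT, SF, IAD, DEN, SEA), (NRT, SF, IAD, SEA, LHR)}
Projecting to code2, src (16 duplicate(s) eliminated): {(DEN, LAX), (IAD, NRT), (JFK, LAX), (LHR, LAX), (LHR, NRT), (NRT, NRT), (SEA, LAX), (SEA, NRT)}

{(DEN, LAX), (IAD, NRT), (JFK, LAX), (LHR, LAX), (LHR, NRT), (NRT, NRT), (SEA, LAX), (SEA, NRT)}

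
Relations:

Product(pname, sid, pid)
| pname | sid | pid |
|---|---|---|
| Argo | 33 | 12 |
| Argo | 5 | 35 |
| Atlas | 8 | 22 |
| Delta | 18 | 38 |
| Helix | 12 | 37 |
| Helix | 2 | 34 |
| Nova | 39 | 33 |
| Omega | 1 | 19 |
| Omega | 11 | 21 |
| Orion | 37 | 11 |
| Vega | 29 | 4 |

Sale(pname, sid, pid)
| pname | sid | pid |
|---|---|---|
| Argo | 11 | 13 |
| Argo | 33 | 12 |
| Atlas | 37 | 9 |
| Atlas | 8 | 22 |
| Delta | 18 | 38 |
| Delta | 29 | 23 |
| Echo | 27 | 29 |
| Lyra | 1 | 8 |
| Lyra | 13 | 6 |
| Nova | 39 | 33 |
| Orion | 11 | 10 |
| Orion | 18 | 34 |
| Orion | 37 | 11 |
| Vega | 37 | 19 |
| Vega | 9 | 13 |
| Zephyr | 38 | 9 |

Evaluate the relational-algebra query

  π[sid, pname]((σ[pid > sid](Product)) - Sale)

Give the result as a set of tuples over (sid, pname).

{(1, Omega), (11, Omega), (12, Helix), (2, Helix), (5, Argo)}

Filtering on pid > sid leaves {(Argo, 5, 35), (Atlas, 8, 22), (Delta, 18, 38), (Helix, 12, 37), (Helix, 2, 34), (Omega, 1, 19), (Omega, 11, 21)}.
Taking the difference: {(Argo, 5, 35), (Helix, 12, 37), (Helix, 2, 34), (Omega, 1, 19), (Omega, 11, 21)}
Keep only column(s) sid, pname: {(1, Omega), (11, Omega), (12, Helix), (2, Helix), (5, Argo)}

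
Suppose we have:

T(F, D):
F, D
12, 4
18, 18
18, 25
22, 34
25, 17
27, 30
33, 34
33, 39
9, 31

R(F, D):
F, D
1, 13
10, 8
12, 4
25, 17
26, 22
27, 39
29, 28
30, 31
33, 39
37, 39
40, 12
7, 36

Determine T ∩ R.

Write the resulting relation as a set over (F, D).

{(12, 4), (25, 17), (33, 39)}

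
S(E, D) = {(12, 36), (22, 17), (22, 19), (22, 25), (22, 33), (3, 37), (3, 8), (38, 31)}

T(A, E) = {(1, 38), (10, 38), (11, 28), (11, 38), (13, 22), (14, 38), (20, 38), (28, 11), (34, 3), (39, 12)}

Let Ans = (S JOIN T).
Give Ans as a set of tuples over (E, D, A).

{(12, 36, 39), (22, 17, 13), (22, 19, 13), (22, 25, 13), (22, 33, 13), (3, 37, 34), (3, 8, 34), (38, 31, 1), (38, 31, 10), (38, 31, 11), (38, 31, 14), (38, 31, 20)}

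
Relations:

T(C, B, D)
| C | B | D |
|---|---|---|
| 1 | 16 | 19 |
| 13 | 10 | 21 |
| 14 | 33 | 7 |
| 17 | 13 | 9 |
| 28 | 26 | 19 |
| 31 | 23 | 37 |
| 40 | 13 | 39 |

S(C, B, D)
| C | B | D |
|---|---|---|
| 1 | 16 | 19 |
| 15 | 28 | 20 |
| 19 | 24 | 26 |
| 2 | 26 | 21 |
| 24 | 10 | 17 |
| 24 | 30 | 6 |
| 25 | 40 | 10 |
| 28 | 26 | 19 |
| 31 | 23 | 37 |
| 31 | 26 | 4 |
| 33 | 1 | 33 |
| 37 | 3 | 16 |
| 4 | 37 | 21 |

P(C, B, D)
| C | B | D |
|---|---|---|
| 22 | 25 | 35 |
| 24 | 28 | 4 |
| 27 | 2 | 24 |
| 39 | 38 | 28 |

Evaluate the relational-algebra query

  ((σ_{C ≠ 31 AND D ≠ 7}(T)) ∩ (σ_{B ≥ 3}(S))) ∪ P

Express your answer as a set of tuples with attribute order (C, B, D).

{(1, 16, 19), (22, 25, 35), (24, 28, 4), (27, 2, 24), (28, 26, 19), (39, 38, 28)}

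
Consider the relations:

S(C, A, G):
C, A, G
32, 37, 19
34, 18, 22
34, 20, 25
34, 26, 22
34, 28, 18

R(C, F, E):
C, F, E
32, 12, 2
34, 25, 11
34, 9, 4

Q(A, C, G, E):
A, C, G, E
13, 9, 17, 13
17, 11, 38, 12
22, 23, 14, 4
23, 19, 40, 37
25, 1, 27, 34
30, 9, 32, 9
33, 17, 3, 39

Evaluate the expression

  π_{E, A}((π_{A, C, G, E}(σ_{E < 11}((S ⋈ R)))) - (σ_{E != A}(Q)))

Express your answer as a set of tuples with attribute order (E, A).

S ⋈ R (natural join on C): {(32, 37, 19, 12, 2), (34, 18, 22, 25, 11), (34, 18, 22, 9, 4), (34, 20, 25, 25, 11), (34, 20, 25, 9, 4), (34, 26, 22, 25, 11), (34, 26, 22, 9, 4), (34, 28, 18, 25, 11), (34, 28, 18, 9, 4)}
Filtering on E < 11 leaves {(32, 37, 19, 12, 2), (34, 18, 22, 9, 4), (34, 20, 25, 9, 4), (34, 26, 22, 9, 4), (34, 28, 18, 9, 4)}.
Keep only column(s) A, C, G, E: {(18, 34, 22, 4), (20, 34, 25, 4), (26, 34, 22, 4), (28, 34, 18, 4), (37, 32, 19, 2)}
Filtering on E != A leaves {(17, 11, 38, 12), (22, 23, 14, 4), (23, 19, 40, 37), (25, 1, 27, 34), (30, 9, 32, 9), (33, 17, 3, 39)}.
Set difference of the two operands is {(18, 34, 22, 4), (20, 34, 25, 4), (26, 34, 22, 4), (28, 34, 18, 4), (37, 32, 19, 2)}.
Keep only column(s) E, A: {(2, 37), (4, 18), (4, 20), (4, 26), (4, 28)}

{(2, 37), (4, 18), (4, 20), (4, 26), (4, 28)}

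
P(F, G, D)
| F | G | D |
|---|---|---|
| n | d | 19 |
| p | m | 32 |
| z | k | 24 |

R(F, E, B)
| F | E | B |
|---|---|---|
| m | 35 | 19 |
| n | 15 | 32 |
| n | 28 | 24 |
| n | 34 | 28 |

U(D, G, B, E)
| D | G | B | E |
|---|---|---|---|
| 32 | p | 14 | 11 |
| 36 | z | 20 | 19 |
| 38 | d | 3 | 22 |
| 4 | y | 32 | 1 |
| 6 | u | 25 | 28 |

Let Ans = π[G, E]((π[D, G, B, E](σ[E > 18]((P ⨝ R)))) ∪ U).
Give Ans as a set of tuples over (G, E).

Joining P and R on F yields {(n, d, 19, 15, 32), (n, d, 19, 28, 24), (n, d, 19, 34, 28)}.
σ[E > 18]: keep tuples satisfying E > 18 → {(n, d, 19, 28, 24), (n, d, 19, 34, 28)}
π[D, G, B, E]: project onto (D, G, B, E) → {(19, d, 24, 28), (19, d, 28, 34)}
Taking the union: {(19, d, 24, 28), (19, d, 28, 34), (32, p, 14, 11), (36, z, 20, 19), (38, d, 3, 22), (4, y, 32, 1), (6, u, 25, 28)}
π[G, E]: project onto (G, E) → {(d, 22), (d, 28), (d, 34), (p, 11), (u, 28), (y, 1), (z, 19)}

{(d, 22), (d, 28), (d, 34), (p, 11), (u, 28), (y, 1), (z, 19)}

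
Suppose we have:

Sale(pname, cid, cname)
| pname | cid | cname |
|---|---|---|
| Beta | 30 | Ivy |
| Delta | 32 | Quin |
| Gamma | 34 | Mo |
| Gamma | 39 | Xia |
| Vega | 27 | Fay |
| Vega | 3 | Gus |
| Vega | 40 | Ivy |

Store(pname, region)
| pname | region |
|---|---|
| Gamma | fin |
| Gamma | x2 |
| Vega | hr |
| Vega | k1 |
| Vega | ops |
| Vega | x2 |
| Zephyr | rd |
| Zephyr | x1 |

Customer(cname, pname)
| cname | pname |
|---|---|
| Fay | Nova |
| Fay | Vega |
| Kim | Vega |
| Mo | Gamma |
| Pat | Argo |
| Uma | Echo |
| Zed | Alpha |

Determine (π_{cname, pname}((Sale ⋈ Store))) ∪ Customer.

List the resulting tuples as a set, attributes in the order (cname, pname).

{(Fay, Nova), (Fay, Vega), (Gus, Vega), (Ivy, Vega), (Kim, Vega), (Mo, Gamma), (Pat, Argo), (Uma, Echo), (Xia, Gamma), (Zed, Alpha)}

Natural join on pname: {(Gamma, 34, Mo, fin), (Gamma, 34, Mo, x2), (Gamma, 39, Xia, fin), (Gamma, 39, Xia, x2), (Vega, 27, Fay, hr), (Vega, 27, Fay, k1), (Vega, 27, Fay, ops), (Vega, 27, Fay, x2), (Vega, 3, Gus, hr), (Vega, 3, Gus, k1), (Vega, 3, Gus, ops), (Vega, 3, Gus, x2), (Vega, 40, Ivy, hr), (Vega, 40, Ivy, k1), (Vega, 40, Ivy, ops), (Vega, 40, Ivy, x2)}
π[cname, pname]: project onto (cname, pname) (11 duplicate(s) eliminated) → {(Fay, Vega), (Gus, Vega), (Ivy, Vega), (Mo, Gamma), (Xia, Gamma)}
Set union of the two operands is {(Fay, Nova), (Fay, Vega), (Gus, Vega), (Ivy, Vega), (Kim, Vega), (Mo, Gamma), (Pat, Argo), (Uma, Echo), (Xia, Gamma), (Zed, Alpha)}.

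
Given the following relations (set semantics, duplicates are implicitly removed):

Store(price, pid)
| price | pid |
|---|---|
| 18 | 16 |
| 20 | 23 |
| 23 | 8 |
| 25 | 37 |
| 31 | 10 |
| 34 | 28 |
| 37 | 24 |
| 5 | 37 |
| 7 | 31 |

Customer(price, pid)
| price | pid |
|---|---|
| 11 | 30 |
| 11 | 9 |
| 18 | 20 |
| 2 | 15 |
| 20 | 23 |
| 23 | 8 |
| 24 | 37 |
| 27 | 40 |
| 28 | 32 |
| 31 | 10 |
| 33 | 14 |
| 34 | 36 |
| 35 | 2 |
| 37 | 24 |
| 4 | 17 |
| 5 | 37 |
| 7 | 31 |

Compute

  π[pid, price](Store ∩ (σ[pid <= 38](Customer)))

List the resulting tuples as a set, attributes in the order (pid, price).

Selection pid <= 38: {(11, 30), (11, 9), (18, 20), (2, 15), (20, 23), (23, 8), (24, 37), (28, 32), (31, 10), (33, 14), (34, 36), (35, 2), (37, 24), (4, 17), (5, 37), (7, 31)}
Set intersection of the two operands is {(20, 23), (23, 8), (31, 10), (37, 24), (5, 37), (7, 31)}.
Keep only column(s) pid, price: {(10, 31), (23, 20), (24, 37), (31, 7), (37, 5), (8, 23)}

{(10, 31), (23, 20), (24, 37), (31, 7), (37, 5), (8, 23)}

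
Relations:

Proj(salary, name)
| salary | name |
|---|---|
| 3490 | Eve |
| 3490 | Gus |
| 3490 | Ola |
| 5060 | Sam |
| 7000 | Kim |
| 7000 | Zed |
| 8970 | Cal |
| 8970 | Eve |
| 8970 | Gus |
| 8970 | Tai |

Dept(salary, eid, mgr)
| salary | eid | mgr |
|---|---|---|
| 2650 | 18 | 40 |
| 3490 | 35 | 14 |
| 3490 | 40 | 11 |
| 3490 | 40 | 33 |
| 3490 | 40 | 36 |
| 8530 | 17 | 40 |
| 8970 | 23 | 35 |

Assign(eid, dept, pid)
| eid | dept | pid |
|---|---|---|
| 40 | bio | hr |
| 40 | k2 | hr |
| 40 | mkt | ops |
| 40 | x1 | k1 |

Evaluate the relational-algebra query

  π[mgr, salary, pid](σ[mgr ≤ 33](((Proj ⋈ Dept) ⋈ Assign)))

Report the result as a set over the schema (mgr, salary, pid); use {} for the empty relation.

{(11, 3490, hr), (11, 3490, k1), (11, 3490, ops), (33, 3490, hr), (33, 3490, k1), (33, 3490, ops)}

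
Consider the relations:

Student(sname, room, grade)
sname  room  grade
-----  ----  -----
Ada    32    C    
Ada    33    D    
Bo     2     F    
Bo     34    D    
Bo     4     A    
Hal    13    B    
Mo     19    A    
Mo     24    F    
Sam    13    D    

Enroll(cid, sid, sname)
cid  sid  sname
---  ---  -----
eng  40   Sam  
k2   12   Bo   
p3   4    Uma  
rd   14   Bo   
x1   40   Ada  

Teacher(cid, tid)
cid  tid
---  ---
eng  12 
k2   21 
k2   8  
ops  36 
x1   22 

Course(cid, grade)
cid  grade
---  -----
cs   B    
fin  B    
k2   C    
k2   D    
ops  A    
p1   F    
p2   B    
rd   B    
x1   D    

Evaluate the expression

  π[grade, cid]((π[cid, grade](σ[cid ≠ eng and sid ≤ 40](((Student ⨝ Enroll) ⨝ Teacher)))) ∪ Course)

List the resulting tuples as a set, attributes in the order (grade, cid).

{(A, k2), (A, ops), (B, cs), (B, fin), (B, p2), (B, rd), (C, k2), (C, x1), (D, k2), (D, x1), (F, k2), (F, p1)}

Student ⋈ Enroll (natural join on sname): {(Ada, 32, C, x1, 40), (Ada, 33, D, x1, 40), (Bo, 2, F, k2, 12), (Bo, 2, F, rd, 14), (Bo, 34, D, k2, 12), (Bo, 34, D, rd, 14), (Bo, 4, A, k2, 12), (Bo, 4, A, rd, 14), (Sam, 13, D, eng, 40)}
(Student ⨝ Enroll) ⋈ Teacher (natural join on cid): {(Ada, 32, C, x1, 40, 22), (Ada, 33, D, x1, 40, 22), (Bo, 2, F, k2, 12, 21), (Bo, 2, F, k2, 12, 8), (Bo, 34, D, k2, 12, 21), (Bo, 34, D, k2, 12, 8), (Bo, 4, A, k2, 12, 21), (Bo, 4, A, k2, 12, 8), (Sam, 13, D, eng, 40, 12)}
Selection cid ≠ eng and sid ≤ 40: {(Ada, 32, C, x1, 40, 22), (Ada, 33, D, x1, 40, 22), (Bo, 2, F, k2, 12, 21), (Bo, 2, F, k2, 12, 8), (Bo, 34, D, k2, 12, 21), (Bo, 34, D, k2, 12, 8), (Bo, 4, A, k2, 12, 21), (Bo, 4, A, k2, 12, 8)}
π_{cid, grade} gives {(k2, A), (k2, D), (k2, F), (x1, C), (x1, D)} (3 duplicate(s) eliminated).
Union: {(k2, A), (k2, D), (k2, F), (x1, C), (x1, D)} with {(cs, B), (fin, B), (k2, C), (k2, D), (ops, A), (p1, F), (p2, B), (rd, B), (x1, D)} → {(cs, B), (fin, B), (k2, A), (k2, C), (k2, D), (k2, F), (ops, A), (p1, F), (p2, B), (rd, B), (x1, C), (x1, D)}
π_{grade, cid} gives {(A, k2), (A, ops), (B, cs), (B, fin), (B, p2), (B, rd), (C, k2), (C, x1), (D, k2), (D, x1), (F, k2), (F, p1)}.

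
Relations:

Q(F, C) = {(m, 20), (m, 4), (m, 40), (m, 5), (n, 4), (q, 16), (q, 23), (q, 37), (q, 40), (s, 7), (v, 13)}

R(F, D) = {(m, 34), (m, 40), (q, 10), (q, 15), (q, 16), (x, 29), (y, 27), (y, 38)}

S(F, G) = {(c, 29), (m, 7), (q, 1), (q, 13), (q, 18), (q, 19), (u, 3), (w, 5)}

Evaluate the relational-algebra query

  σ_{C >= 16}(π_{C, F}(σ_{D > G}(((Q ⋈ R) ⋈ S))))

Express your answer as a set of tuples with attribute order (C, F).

Joining Q and R on F yields {(m, 20, 34), (m, 20, 40), (m, 4, 34), (m, 4, 40), (m, 40, 34), (m, 40, 40), (m, 5, 34), (m, 5, 40), (q, 16, 10), (q, 16, 15), (q, 16, 16), (q, 23, 10), (q, 23, 15), (q, 23, 16), (q, 37, 10), (q, 37, 15), (q, 37, 16), (q, 40, 10), (q, 40, 15), (q, 40, 16)}.
Joining (Q ⋈ R) and S on F yields {(m, 20, 34, 7), (m, 20, 40, 7), (m, 4, 34, 7), (m, 4, 40, 7), (m, 40, 34, 7), (m, 40, 40, 7), (m, 5, 34, 7), (m, 5, 40, 7), (q, 16, 10, 1), (q, 16, 10, 13), (q, 16, 10, 18), (q, 16, 10, 19), (q, 16, 15, 1), (q, 16, 15, 13), (q, 16, 15, 18), (q, 16, 15, 19), (q, 16, 16, 1), (q, 16, 16, 13), (q, 16, 16, 18), (q, 16, 16, 19), (q, 23, 10, 1), (q, 23, 10, 13), (q, 23, 10, 18), (q, 23, 10, 19), (q, 23, 15, 1), (q, 23, 15, 13), (q, 23, 15, 18), (q, 23, 15, 19), (q, 23, 16, 1), (q, 23, 16, 13), (q, 23, 16, 18), (q, 23, 16, 19), (q, 37, 10, 1), (q, 37, 10, 13), (q, 37, 10, 18), (q, 37, 10, 19), (q, 37, 15, 1), (q, 37, 15, 13), (q, 37, 15, 18), (q, 37, 15, 19), (q, 37, 16, 1), (q, 37, 16, 13), (q, 37, 16, 18), (q, 37, 16, 19), (q, 40, 10, 1), (q, 40, 10, 13), (q, 40, 10, 18), (q, 40, 10, 19), (q, 40, 15, 1), (q, 40, 15, 13), (q, 40, 15, 18), (q, 40, 15, 19), (q, 40, 16, 1), (q, 40, 16, 13), (q, 40, 16, 18), (q, 40, 16, 19)}.
Selection D > G: {(m, 20, 34, 7), (m, 20, 40, 7), (m, 4, 34, 7), (m, 4, 40, 7), (m, 40, 34, 7), (m, 40, 40, 7), (m, 5, 34, 7), (m, 5, 40, 7), (q, 16, 10, 1), (q, 16, 15, 1), (q, 16, 15, 13), (q, 16, 16, 1), (q, 16, 16, 13), (q, 23, 10, 1), (q, 23, 15, 1), (q, 23, 15, 13), (q, 23, 16, 1), (q, 23, 16, 13), (q, 37, 10, 1), (q, 37, 15, 1), (q, 37, 15, 13), (q, 37, 16, 1), (q, 37, 16, 13), (q, 40, 10, 1), (q, 40, 15, 1), (q, 40, 15, 13), (q, 40, 16, 1), (q, 40, 16, 13)}
π_{C, F} gives {(16, q), (20, m), (23, q), (37, q), (4, m), (40, m), (40, q), (5, m)} (20 duplicate(s) eliminated).
Selection C >= 16: {(16, q), (20, m), (23, q), (37, q), (40, m), (40, q)}

{(16, q), (20, m), (23, q), (37, q), (40, m), (40, q)}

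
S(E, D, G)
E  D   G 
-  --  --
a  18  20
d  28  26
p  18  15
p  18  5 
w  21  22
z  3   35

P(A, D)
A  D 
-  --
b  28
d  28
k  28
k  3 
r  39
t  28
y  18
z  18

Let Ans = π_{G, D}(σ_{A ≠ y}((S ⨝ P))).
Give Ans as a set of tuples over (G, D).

Natural join on D: {(a, 18, 20, y), (a, 18, 20, z), (d, 28, 26, b), (d, 28, 26, d), (d, 28, 26, k), (d, 28, 26, t), (p, 18, 15, y), (p, 18, 15, z), (p, 18, 5, y), (p, 18, 5, z), (z, 3, 35, k)}
Filtering on A ≠ y leaves {(a, 18, 20, z), (d, 28, 26, b), (d, 28, 26, d), (d, 28, 26, k), (d, 28, 26, t), (p, 18, 15, z), (p, 18, 5, z), (z, 3, 35, k)}.
Keep only column(s) G, D (3 duplicate(s) eliminated): {(15, 18), (20, 18), (26, 28), (35, 3), (5, 18)}

{(15, 18), (20, 18), (26, 28), (35, 3), (5, 18)}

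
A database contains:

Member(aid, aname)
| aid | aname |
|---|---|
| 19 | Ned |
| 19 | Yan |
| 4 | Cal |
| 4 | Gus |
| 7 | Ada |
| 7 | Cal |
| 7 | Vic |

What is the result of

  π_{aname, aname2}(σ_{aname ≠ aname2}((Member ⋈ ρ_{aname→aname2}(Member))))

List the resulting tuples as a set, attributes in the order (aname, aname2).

{(Ada, Cal), (Ada, Vic), (Cal, Ada), (Cal, Gus), (Cal, Vic), (Gus, Cal), (Ned, Yan), (Vic, Ada), (Vic, Cal), (Yan, Ned)}

ρ[aname→aname2]: schema becomes (aid, aname2); tuples unchanged.
Joining Member and ρ_{aname→aname2}(Member) on aid yields {(19, Ned, Ned), (19, Ned, Yan), (19, Yan, Ned), (19, Yan, Yan), (4, Cal, Cal), (4, Cal, Gus), (4, Gus, Cal), (4, Gus, Gus), (7, Ada, Ada), (7, Ada, Cal), (7, Ada, Vic), (7, Cal, Ada), (7, Cal, Cal), (7, Cal, Vic), (7, Vic, Ada), (7, Vic, Cal), (7, Vic, Vic)}.
Apply σ_{aname ≠ aname2}; surviving tuples: {(19, Ned, Yan), (19, Yan, Ned), (4, Cal, Gus), (4, Gus, Cal), (7, Ada, Cal), (7, Ada, Vic), (7, Cal, Ada), (7, Cal, Vic), (7, Vic, Ada), (7, Vic, Cal)}
π_{aname, aname2} gives {(Ada, Cal), (Ada, Vic), (Cal, Ada), (Cal, Gus), (Cal, Vic), (Gus, Cal), (Ned, Yan), (Vic, Ada), (Vic, Cal), (Yan, Ned)}.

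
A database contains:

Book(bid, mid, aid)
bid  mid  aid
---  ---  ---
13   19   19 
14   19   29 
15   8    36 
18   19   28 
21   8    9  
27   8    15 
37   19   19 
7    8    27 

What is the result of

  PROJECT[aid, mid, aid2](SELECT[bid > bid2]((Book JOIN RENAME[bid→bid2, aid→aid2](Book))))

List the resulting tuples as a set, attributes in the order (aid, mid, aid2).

{(15, 8, 27), (15, 8, 36), (15, 8, 9), (19, 19, 19), (19, 19, 28), (19, 19, 29), (28, 19, 19), (28, 19, 29), (29, 19, 19), (36, 8, 27), (9, 8, 27), (9, 8, 36)}

ρ[bid→bid2, aid→aid2]: schema becomes (bid2, mid, aid2); tuples unchanged.
Natural join on mid: {(13, 19, 19, 13, 19), (13, 19, 19, 14, 29), (13, 19, 19, 18, 28), (13, 19, 19, 37, 19), (14, 19, 29, 13, 19), (14, 19, 29, 14, 29), (14, 19, 29, 18, 28), (14, 19, 29, 37, 19), (15, 8, 36, 15, 36), (15, 8, 36, 21, 9), (15, 8, 36, 27, 15), (15, 8, 36, 7, 27), (18, 19, 28, 13, 19), (18, 19, 28, 14, 29), (18, 19, 28, 18, 28), (18, 19, 28, 37, 19), (21, 8, 9, 15, 36), (21, 8, 9, 21, 9), (21, 8, 9, 27, 15), (21, 8, 9, 7, 27), (27, 8, 15, 15, 36), (27, 8, 15, 21, 9), (27, 8, 15, 27, 15), (27, 8, 15, 7, 27), (37, 19, 19, 13, 19), (37, 19, 19, 14, 29), (37, 19, 19, 18, 28), (37, 19, 19, 37, 19), (7, 8, 27, 15, 36), (7, 8, 27, 21, 9), (7, 8, 27, 27, 15), (7, 8, 27, 7, 27)}
Selection bid > bid2: {(14, 19, 29, 13, 19), (15, 8, 36, 7, 27), (18, 19, 28, 13, 19), (18, 19, 28, 14, 29), (21, 8, 9, 15, 36), (21, 8, 9, 7, 27), (27, 8, 15, 15, 36), (27, 8, 15, 21, 9), (27, 8, 15, 7, 27), (37, 19, 19, 13, 19), (37, 19, 19, 14, 29), (37, 19, 19, 18, 28)}
Projecting to aid, mid, aid2: {(15, 8, 27), (15, 8, 36), (15, 8, 9), (19, 19, 19), (19, 19, 28), (19, 19, 29), (28, 19, 19), (28, 19, 29), (29, 19, 19), (36, 8, 27), (9, 8, 27), (9, 8, 36)}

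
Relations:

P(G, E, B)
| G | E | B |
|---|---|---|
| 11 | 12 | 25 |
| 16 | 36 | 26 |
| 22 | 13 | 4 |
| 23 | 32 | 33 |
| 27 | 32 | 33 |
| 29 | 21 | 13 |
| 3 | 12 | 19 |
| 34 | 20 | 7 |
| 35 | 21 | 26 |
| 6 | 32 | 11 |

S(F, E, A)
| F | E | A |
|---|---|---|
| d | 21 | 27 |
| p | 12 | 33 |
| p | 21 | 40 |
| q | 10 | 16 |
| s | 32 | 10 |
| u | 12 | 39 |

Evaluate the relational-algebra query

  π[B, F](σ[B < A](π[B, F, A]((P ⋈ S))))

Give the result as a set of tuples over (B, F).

Joining P and S on E yields {(11, 12, 25, p, 33), (11, 12, 25, u, 39), (23, 32, 33, s, 10), (27, 32, 33, s, 10), (29, 21, 13, d, 27), (29, 21, 13, p, 40), (3, 12, 19, p, 33), (3, 12, 19, u, 39), (35, 21, 26, d, 27), (35, 21, 26, p, 40), (6, 32, 11, s, 10)}.
Keep only column(s) B, F, A (1 duplicate(s) eliminated): {(11, s, 10), (13, d, 27), (13, p, 40), (19, p, 33), (19, u, 39), (25, p, 33), (25, u, 39), (26, d, 27), (26, p, 40), (33, s, 10)}
σ[B < A]: keep tuples satisfying B < A → {(13, d, 27), (13, p, 40), (19, p, 33), (19, u, 39), (25, p, 33), (25, u, 39), (26, d, 27), (26, p, 40)}
Keep only column(s) B, F: {(13, d), (13, p), (19, p), (19, u), (25, p), (25, u), (26, d), (26, p)}

{(13, d), (13, p), (19, p), (19, u), (25, p), (25, u), (26, d), (26, p)}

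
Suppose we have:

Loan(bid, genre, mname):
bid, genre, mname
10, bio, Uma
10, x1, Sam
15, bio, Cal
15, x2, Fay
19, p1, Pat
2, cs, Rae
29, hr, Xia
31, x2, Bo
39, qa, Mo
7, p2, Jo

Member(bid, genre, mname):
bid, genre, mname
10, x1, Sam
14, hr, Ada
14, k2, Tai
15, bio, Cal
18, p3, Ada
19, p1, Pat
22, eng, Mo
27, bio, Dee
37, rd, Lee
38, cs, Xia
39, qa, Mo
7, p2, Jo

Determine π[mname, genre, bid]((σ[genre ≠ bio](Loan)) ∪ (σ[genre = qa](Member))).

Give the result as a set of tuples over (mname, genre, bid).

σ[genre ≠ bio]: keep tuples satisfying genre ≠ bio → {(10, x1, Sam), (15, x2, Fay), (19, p1, Pat), (2, cs, Rae), (29, hr, Xia), (31, x2, Bo), (39, qa, Mo), (7, p2, Jo)}
σ[genre = qa]: keep tuples satisfying genre = qa → {(39, qa, Mo)}
Union: {(10, x1, Sam), (15, x2, Fay), (19, p1, Pat), (2, cs, Rae), (29, hr, Xia), (31, x2, Bo), (39, qa, Mo), (7, p2, Jo)} with {(39, qa, Mo)} → {(10, x1, Sam), (15, x2, Fay), (19, p1, Pat), (2, cs, Rae), (29, hr, Xia), (31, x2, Bo), (39, qa, Mo), (7, p2, Jo)}
π_{mname, genre, bid} gives {(Bo, x2, 31), (Fay, x2, 15), (Jo, p2, 7), (Mo, qa, 39), (Pat, p1, 19), (Rae, cs, 2), (Sam, x1, 10), (Xia, hr, 29)}.

{(Bo, x2, 31), (Fay, x2, 15), (Jo, p2, 7), (Mo, qa, 39), (Pat, p1, 19), (Rae, cs, 2), (Sam, x1, 10), (Xia, hr, 29)}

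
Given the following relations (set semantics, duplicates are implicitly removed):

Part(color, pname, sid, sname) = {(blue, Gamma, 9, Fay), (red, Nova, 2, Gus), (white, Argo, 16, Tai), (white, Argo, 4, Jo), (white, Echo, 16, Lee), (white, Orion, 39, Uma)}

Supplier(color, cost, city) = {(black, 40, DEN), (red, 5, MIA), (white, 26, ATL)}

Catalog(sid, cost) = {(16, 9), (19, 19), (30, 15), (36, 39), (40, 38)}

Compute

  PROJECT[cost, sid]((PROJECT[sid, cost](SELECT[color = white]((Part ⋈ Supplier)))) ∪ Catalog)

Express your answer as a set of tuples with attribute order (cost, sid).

{(15, 30), (19, 19), (26, 16), (26, 39), (26, 4), (38, 40), (39, 36), (9, 16)}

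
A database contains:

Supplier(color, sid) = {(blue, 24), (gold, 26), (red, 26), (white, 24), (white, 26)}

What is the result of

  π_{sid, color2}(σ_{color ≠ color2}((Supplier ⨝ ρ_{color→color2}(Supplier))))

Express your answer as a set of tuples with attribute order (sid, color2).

ρ[color→color2]: schema becomes (color2, sid); tuples unchanged.
Supplier ⋈ ρ_{color→color2}(Supplier) (natural join on sid): {(blue, 24, blue), (blue, 24, white), (gold, 26, gold), (gold, 26, red), (gold, 26, white), (red, 26, gold), (red, 26, red), (red, 26, white), (white, 24, blue), (white, 24, white), (white, 26, gold), (white, 26, red), (white, 26, white)}
Selection color ≠ color2: {(blue, 24, white), (gold, 26, red), (gold, 26, white), (red, 26, gold), (red, 26, white), (white, 24, blue), (white, 26, gold), (white, 26, red)}
Projecting to sid, color2 (3 duplicate(s) eliminated): {(24, blue), (24, white), (26, gold), (26, red), (26, white)}

{(24, blue), (24, white), (26, gold), (26, red), (26, white)}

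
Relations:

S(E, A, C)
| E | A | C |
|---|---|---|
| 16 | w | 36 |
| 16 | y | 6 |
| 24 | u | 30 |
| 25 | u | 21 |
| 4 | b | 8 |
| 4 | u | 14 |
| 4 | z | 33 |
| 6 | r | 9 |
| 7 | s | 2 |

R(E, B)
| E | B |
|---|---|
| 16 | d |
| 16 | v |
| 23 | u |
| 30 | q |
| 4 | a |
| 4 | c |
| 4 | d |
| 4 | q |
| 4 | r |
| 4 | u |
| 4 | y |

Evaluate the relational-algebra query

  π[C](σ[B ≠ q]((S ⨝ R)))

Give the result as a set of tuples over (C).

{14, 33, 36, 6, 8}

Joining S and R on E yields {(16, w, 36, d), (16, w, 36, v), (16, y, 6, d), (16, y, 6, v), (4, b, 8, a), (4, b, 8, c), (4, b, 8, d), (4, b, 8, q), (4, b, 8, r), (4, b, 8, u), (4, b, 8, y), (4, u, 14, a), (4, u, 14, c), (4, u, 14, d), (4, u, 14, q), (4, u, 14, r), (4, u, 14, u), (4, u, 14, y), (4, z, 33, a), (4, z, 33, c), (4, z, 33, d), (4, z, 33, q), (4, z, 33, r), (4, z, 33, u), (4, z, 33, y)}.
Apply σ_{B ≠ q}; surviving tuples: {(16, w, 36, d), (16, w, 36, v), (16, y, 6, d), (16, y, 6, v), (4, b, 8, a), (4, b, 8, c), (4, b, 8, d), (4, b, 8, r), (4, b, 8, u), (4, b, 8, y), (4, u, 14, a), (4, u, 14, c), (4, u, 14, d), (4, u, 14, r), (4, u, 14, u), (4, u, 14, y), (4, z, 33, a), (4, z, 33, c), (4, z, 33, d), (4, z, 33, r), (4, z, 33, u), (4, z, 33, y)}
Projecting to C (17 duplicate(s) eliminated): {14, 33, 36, 6, 8}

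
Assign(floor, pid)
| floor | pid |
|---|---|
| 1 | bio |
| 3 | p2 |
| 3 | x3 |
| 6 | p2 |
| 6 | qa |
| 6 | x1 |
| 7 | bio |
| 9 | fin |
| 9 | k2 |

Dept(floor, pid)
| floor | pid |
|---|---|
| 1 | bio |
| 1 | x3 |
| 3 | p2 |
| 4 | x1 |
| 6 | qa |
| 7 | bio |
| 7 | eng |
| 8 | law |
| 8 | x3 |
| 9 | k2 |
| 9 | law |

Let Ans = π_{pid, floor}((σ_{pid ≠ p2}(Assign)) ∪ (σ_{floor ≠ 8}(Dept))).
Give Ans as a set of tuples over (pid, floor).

{(bio, 1), (bio, 7), (eng, 7), (fin, 9), (k2, 9), (law, 9), (p2, 3), (qa, 6), (x1, 4), (x1, 6), (x3, 1), (x3, 3)}

Filtering on pid ≠ p2 leaves {(1, bio), (3, x3), (6, qa), (6, x1), (7, bio), (9, fin), (9, k2)}.
Filtering on floor ≠ 8 leaves {(1, bio), (1, x3), (3, p2), (4, x1), (6, qa), (7, bio), (7, eng), (9, k2), (9, law)}.
Taking the union: {(1, bio), (1, x3), (3, p2), (3, x3), (4, x1), (6, qa), (6, x1), (7, bio), (7, eng), (9, fin), (9, k2), (9, law)}
π[pid, floor]: project onto (pid, floor) → {(bio, 1), (bio, 7), (eng, 7), (fin, 9), (k2, 9), (law, 9), (p2, 3), (qa, 6), (x1, 4), (x1, 6), (x3, 1), (x3, 3)}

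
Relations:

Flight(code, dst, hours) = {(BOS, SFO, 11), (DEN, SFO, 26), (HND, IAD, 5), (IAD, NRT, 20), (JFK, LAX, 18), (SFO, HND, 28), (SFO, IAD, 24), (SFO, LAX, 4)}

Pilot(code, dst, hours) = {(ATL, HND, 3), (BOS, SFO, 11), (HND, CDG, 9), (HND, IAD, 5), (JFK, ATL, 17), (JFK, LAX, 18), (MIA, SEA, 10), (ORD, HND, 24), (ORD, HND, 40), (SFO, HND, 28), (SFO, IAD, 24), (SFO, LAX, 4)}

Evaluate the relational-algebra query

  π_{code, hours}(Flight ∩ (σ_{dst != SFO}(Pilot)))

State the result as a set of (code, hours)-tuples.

{(HND, 5), (JFK, 18), (SFO, 24), (SFO, 28), (SFO, 4)}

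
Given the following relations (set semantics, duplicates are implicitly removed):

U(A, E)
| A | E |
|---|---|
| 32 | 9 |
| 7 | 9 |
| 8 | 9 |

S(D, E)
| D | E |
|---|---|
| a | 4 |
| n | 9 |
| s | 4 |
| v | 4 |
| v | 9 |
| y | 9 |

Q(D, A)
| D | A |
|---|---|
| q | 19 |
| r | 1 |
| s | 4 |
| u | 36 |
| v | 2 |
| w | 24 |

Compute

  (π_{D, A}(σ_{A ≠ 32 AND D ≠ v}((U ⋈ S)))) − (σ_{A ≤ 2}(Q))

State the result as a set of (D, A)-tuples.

Natural join on E: {(32, 9, n), (32, 9, v), (32, 9, y), (7, 9, n), (7, 9, v), (7, 9, y), (8, 9, n), (8, 9, v), (8, 9, y)}
σ[A ≠ 32 AND D ≠ v]: keep tuples satisfying A ≠ 32 AND D ≠ v → {(7, 9, n), (7, 9, y), (8, 9, n), (8, 9, y)}
Keep only column(s) D, A: {(n, 7), (n, 8), (y, 7), (y, 8)}
σ[A ≤ 2]: keep tuples satisfying A ≤ 2 → {(r, 1), (v, 2)}
Set difference of the two operands is {(n, 7), (n, 8), (y, 7), (y, 8)}.

{(n, 7), (n, 8), (y, 7), (y, 8)}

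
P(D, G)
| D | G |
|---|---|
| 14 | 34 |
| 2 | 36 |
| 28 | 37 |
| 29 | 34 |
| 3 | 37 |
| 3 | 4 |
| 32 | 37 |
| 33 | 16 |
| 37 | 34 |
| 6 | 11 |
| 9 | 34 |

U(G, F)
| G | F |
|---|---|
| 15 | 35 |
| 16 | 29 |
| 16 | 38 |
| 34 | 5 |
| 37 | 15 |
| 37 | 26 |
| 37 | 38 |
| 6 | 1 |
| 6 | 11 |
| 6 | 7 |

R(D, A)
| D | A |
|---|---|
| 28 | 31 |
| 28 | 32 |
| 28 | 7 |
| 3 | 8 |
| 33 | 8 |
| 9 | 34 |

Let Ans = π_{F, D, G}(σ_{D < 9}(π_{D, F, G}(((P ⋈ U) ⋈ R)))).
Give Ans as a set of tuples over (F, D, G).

Natural join on G: {(14, 34, 5), (28, 37, 15), (28, 37, 26), (28, 37, 38), (29, 34, 5), (3, 37, 15), (3, 37, 26), (3, 37, 38), (32, 37, 15), (32, 37, 26), (32, 37, 38), (33, 16, 29), (33, 16, 38), (37, 34, 5), (9, 34, 5)}
Natural join on D: {(28, 37, 15, 31), (28, 37, 15, 32), (28, 37, 15, 7), (28, 37, 26, 31), (28, 37, 26, 32), (28, 37, 26, 7), (28, 37, 38, 31), (28, 37, 38, 32), (28, 37, 38, 7), (3, 37, 15, 8), (3, 37, 26, 8), (3, 37, 38, 8), (33, 16, 29, 8), (33, 16, 38, 8), (9, 34, 5, 34)}
π[D, F, G]: project onto (D, F, G) (6 duplicate(s) eliminated) → {(28, 15, 37), (28, 26, 37), (28, 38, 37), (3, 15, 37), (3, 26, 37), (3, 38, 37), (33, 29, 16), (33, 38, 16), (9, 5, 34)}
Filtering on D < 9 leaves {(3, 15, 37), (3, 26, 37), (3, 38, 37)}.
π[F, D, G]: project onto (F, D, G) → {(15, 3, 37), (26, 3, 37), (38, 3, 37)}

{(15, 3, 37), (26, 3, 37), (38, 3, 37)}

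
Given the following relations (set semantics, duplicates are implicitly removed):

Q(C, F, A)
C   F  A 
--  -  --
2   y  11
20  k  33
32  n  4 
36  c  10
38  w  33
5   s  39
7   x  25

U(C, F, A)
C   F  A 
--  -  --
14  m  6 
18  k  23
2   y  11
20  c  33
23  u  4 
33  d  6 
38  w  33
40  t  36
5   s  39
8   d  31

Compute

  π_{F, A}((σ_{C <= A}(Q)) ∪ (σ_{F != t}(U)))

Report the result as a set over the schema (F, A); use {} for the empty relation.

Apply σ_{C <= A}; surviving tuples: {(2, y, 11), (20, k, 33), (5, s, 39), (7, x, 25)}
Apply σ_{F != t}; surviving tuples: {(14, m, 6), (18, k, 23), (2, y, 11), (20, c, 33), (23, u, 4), (33, d, 6), (38, w, 33), (5, s, 39), (8, d, 31)}
Set union of the two operands is {(14, m, 6), (18, k, 23), (2, y, 11), (20, c, 33), (20, k, 33), (23, u, 4), (33, d, 6), (38, w, 33), (5, s, 39), (7, x, 25), (8, d, 31)}.
Keep only column(s) F, A: {(c, 33), (d, 31), (d, 6), (k, 23), (k, 33), (m, 6), (s, 39), (u, 4), (w, 33), (x, 25), (y, 11)}

{(c, 33), (d, 31), (d, 6), (k, 23), (k, 33), (m, 6), (s, 39), (u, 4), (w, 33), (x, 25), (y, 11)}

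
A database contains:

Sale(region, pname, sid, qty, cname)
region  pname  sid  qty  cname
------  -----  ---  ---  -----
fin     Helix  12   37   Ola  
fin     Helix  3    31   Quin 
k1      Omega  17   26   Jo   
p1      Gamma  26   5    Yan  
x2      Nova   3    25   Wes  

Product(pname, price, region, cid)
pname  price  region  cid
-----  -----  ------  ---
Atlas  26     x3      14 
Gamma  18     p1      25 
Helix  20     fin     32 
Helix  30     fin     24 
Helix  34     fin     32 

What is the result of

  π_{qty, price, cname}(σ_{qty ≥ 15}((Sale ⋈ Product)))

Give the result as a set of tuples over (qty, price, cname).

{(31, 20, Quin), (31, 30, Quin), (31, 34, Quin), (37, 20, Ola), (37, 30, Ola), (37, 34, Ola)}

Sale ⋈ Product (natural join on region, pname): {(fin, Helix, 12, 37, Ola, 20, 32), (fin, Helix, 12, 37, Ola, 30, 24), (fin, Helix, 12, 37, Ola, 34, 32), (fin, Helix, 3, 31, Quin, 20, 32), (fin, Helix, 3, 31, Quin, 30, 24), (fin, Helix, 3, 31, Quin, 34, 32), (p1, Gamma, 26, 5, Yan, 18, 25)}
σ[qty ≥ 15]: keep tuples satisfying qty ≥ 15 → {(fin, Helix, 12, 37, Ola, 20, 32), (fin, Helix, 12, 37, Ola, 30, 24), (fin, Helix, 12, 37, Ola, 34, 32), (fin, Helix, 3, 31, Quin, 20, 32), (fin, Helix, 3, 31, Quin, 30, 24), (fin, Helix, 3, 31, Quin, 34, 32)}
Projecting to qty, price, cname: {(31, 20, Quin), (31, 30, Quin), (31, 34, Quin), (37, 20, Ola), (37, 30, Ola), (37, 34, Ola)}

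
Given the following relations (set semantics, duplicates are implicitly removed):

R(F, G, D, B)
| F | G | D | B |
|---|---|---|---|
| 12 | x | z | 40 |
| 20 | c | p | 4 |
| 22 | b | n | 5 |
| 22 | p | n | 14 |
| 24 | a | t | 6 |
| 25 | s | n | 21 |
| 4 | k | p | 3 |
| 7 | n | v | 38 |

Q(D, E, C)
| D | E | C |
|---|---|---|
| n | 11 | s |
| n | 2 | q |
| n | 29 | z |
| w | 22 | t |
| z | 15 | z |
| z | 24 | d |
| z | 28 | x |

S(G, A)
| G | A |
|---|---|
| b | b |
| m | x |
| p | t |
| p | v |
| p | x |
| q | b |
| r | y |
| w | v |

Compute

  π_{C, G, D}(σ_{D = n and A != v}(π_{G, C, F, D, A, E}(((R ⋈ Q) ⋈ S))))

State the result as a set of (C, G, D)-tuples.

{(q, b, n), (q, p, n), (s, b, n), (s, p, n), (z, b, n), (z, p, n)}

Joining R and Q on D yields {(12, x, z, 40, 15, z), (12, x, z, 40, 24, d), (12, x, z, 40, 28, x), (22, b, n, 5, 11, s), (22, b, n, 5, 2, q), (22, b, n, 5, 29, z), (22, p, n, 14, 11, s), (22, p, n, 14, 2, q), (22, p, n, 14, 29, z), (25, s, n, 21, 11, s), (25, s, n, 21, 2, q), (25, s, n, 21, 29, z)}.
Joining (R ⋈ Q) and S on G yields {(22, b, n, 5, 11, s, b), (22, b, n, 5, 2, q, b), (22, b, n, 5, 29, z, b), (22, p, n, 14, 11, s, t), (22, p, n, 14, 11, s, v), (22, p, n, 14, 11, s, x), (22, p, n, 14, 2, q, t), (22, p, n, 14, 2, q, v), (22, p, n, 14, 2, q, x), (22, p, n, 14, 29, z, t), (22, p, n, 14, 29, z, v), (22, p, n, 14, 29, z, x)}.
π_{G, C, F, D, A, E} gives {(b, q, 22, n, b, 2), (b, s, 22, n, b, 11), (b, z, 22, n, b, 29), (p, q, 22, n, t, 2), (p, q, 22, n, v, 2), (p, q, 22, n, x, 2), (p, s, 22, n, t, 11), (p, s, 22, n, v, 11), (p, s, 22, n, x, 11), (p, z, 22, n, t, 29), (p, z, 22, n, v, 29), (p, z, 22, n, x, 29)}.
Selection D = n and A != v: {(b, q, 22, n, b, 2), (b, s, 22, n, b, 11), (b, z, 22, n, b, 29), (p, q, 22, n, t, 2), (p, q, 22, n, x, 2), (p, s, 22, n, t, 11), (p, s, 22, n, x, 11), (p, z, 22, n, t, 29), (p, z, 22, n, x, 29)}
π_{C, G, D} gives {(q, b, n), (q, p, n), (s, b, n), (s, p, n), (z, b, n), (z, p, n)} (3 duplicate(s) eliminated).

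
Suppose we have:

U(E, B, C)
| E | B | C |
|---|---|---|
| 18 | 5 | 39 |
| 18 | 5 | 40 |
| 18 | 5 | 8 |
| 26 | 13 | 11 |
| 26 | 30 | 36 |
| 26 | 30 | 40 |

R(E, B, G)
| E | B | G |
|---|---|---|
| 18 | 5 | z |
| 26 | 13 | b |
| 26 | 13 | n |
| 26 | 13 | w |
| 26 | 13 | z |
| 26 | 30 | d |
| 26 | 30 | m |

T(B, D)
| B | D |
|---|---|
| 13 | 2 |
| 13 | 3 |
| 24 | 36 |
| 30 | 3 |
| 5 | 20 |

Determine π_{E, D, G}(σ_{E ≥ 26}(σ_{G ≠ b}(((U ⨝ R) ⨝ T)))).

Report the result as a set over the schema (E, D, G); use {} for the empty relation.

Natural join on E, B: {(18, 5, 39, z), (18, 5, 40, z), (18, 5, 8, z), (26, 13, 11, b), (26, 13, 11, n), (26, 13, 11, w), (26, 13, 11, z), (26, 30, 36, d), (26, 30, 36, m), (26, 30, 40, d), (26, 30, 40, m)}
Natural join on B: {(18, 5, 39, z, 20), (18, 5, 40, z, 20), (18, 5, 8, z, 20), (26, 13, 11, b, 2), (26, 13, 11, b, 3), (26, 13, 11, n, 2), (26, 13, 11, n, 3), (26, 13, 11, w, 2), (26, 13, 11, w, 3), (26, 13, 11, z, 2), (26, 13, 11, z, 3), (26, 30, 36, d, 3), (26, 30, 36, m, 3), (26, 30, 40, d, 3), (26, 30, 40, m, 3)}
Filtering on G ≠ b leaves {(18, 5, 39, z, 20), (18, 5, 40, z, 20), (18, 5, 8, z, 20), (26, 13, 11, n, 2), (26, 13, 11, n, 3), (26, 13, 11, w, 2), (26, 13, 11, w, 3), (26, 13, 11, z, 2), (26, 13, 11, z, 3), (26, 30, 36, d, 3), (26, 30, 36, m, 3), (26, 30, 40, d, 3), (26, 30, 40, m, 3)}.
Filtering on E ≥ 26 leaves {(26, 13, 11, n, 2), (26, 13, 11, n, 3), (26, 13, 11, w, 2), (26, 13, 11, w, 3), (26, 13, 11, z, 2), (26, 13, 11, z, 3), (26, 30, 36, d, 3), (26, 30, 36, m, 3), (26, 30, 40, d, 3), (26, 30, 40, m, 3)}.
π[E, D, G]: project onto (E, D, G) (2 duplicate(s) eliminated) → {(26, 2, n), (26, 2, w), (26, 2, z), (26, 3, d), (26, 3, m), (26, 3, n), (26, 3, w), (26, 3, z)}

{(26, 2, n), (26, 2, w), (26, 2, z), (26, 3, d), (26, 3, m), (26, 3, n), (26, 3, w), (26, 3, z)}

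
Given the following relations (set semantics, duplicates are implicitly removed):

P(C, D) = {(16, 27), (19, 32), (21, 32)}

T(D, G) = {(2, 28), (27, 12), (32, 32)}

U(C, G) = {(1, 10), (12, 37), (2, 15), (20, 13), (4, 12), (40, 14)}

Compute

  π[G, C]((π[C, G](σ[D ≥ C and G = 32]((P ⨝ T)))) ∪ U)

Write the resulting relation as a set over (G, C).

Natural join on D: {(16, 27, 12), (19, 32, 32), (21, 32, 32)}
σ[D ≥ C and G = 32]: keep tuples satisfying D ≥ C and G = 32 → {(19, 32, 32), (21, 32, 32)}
π[C, G]: project onto (C, G) → {(19, 32), (21, 32)}
Set union of the two operands is {(1, 10), (12, 37), (19, 32), (2, 15), (20, 13), (21, 32), (4, 12), (40, 14)}.
π[G, C]: project onto (G, C) → {(10, 1), (12, 4), (13, 20), (14, 40), (15, 2), (32, 19), (32, 21), (37, 12)}

{(10, 1), (12, 4), (13, 20), (14, 40), (15, 2), (32, 19), (32, 21), (37, 12)}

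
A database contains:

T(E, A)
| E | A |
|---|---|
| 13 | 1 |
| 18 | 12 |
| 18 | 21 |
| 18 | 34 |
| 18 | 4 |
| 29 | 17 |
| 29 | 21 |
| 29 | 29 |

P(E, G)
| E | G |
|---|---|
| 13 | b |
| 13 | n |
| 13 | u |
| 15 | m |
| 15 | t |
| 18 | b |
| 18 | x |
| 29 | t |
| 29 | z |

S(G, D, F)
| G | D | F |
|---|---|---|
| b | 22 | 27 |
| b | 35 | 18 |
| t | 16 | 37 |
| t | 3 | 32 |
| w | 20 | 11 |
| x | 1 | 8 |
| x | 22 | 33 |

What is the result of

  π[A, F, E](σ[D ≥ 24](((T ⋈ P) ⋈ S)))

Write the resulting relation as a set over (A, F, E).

Natural join on E: {(13, 1, b), (13, 1, n), (13, 1, u), (18, 12, b), (18, 12, x), (18, 21, b), (18, 21, x), (18, 34, b), (18, 34, x), (18, 4, b), (18, 4, x), (29, 17, t), (29, 17, z), (29, 21, t), (29, 21, z), (29, 29, t), (29, 29, z)}
Natural join on G: {(13, 1, b, 22, 27), (13, 1, b, 35, 18), (18, 12, b, 22, 27), (18, 12, b, 35, 18), (18, 12, x, 1, 8), (18, 12, x, 22, 33), (18, 21, b, 22, 27), (18, 21, b, 35, 18), (18, 21, x, 1, 8), (18, 21, x, 22, 33), (18, 34, b, 22, 27), (18, 34, b, 35, 18), (18, 34, x, 1, 8), (18, 34, x, 22, 33), (18, 4, b, 22, 27), (18, 4, b, 35, 18), (18, 4, x, 1, 8), (18, 4, x, 22, 33), (29, 17, t, 16, 37), (29, 17, t, 3, 32), (29, 21, t, 16, 37), (29, 21, t, 3, 32), (29, 29, t, 16, 37), (29, 29, t, 3, 32)}
σ[D ≥ 24]: keep tuples satisfying D ≥ 24 → {(13, 1, b, 35, 18), (18, 12, b, 35, 18), (18, 21, b, 35, 18), (18, 34, b, 35, 18), (18, 4, b, 35, 18)}
π_{A, F, E} gives {(1, 18, 13), (12, 18, 18), (21, 18, 18), (34, 18, 18), (4, 18, 18)}.

{(1, 18, 13), (12, 18, 18), (21, 18, 18), (34, 18, 18), (4, 18, 18)}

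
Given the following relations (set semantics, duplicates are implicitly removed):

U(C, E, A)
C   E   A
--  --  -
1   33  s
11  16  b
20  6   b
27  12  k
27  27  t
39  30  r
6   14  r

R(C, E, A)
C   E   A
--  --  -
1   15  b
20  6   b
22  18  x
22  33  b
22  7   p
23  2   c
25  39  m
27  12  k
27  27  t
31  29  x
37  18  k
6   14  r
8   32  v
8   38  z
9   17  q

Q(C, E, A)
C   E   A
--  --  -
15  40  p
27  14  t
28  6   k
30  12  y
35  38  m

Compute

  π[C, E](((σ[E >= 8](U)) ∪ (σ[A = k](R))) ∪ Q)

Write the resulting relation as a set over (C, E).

{(1, 33), (11, 16), (15, 40), (27, 12), (27, 14), (27, 27), (28, 6), (30, 12), (35, 38), (37, 18), (39, 30), (6, 14)}

Apply σ_{E >= 8}; surviving tuples: {(1, 33, s), (11, 16, b), (27, 12, k), (27, 27, t), (39, 30, r), (6, 14, r)}
Apply σ_{A = k}; surviving tuples: {(27, 12, k), (37, 18, k)}
Taking the union: {(1, 33, s), (11, 16, b), (27, 12, k), (27, 27, t), (37, 18, k), (39, 30, r), (6, 14, r)}
Taking the union: {(1, 33, s), (11, 16, b), (15, 40, p), (27, 12, k), (27, 14, t), (27, 27, t), (28, 6, k), (30, 12, y), (35, 38, m), (37, 18, k), (39, 30, r), (6, 14, r)}
π[C, E]: project onto (C, E) → {(1, 33), (11, 16), (15, 40), (27, 12), (27, 14), (27, 27), (28, 6), (30, 12), (35, 38), (37, 18), (39, 30), (6, 14)}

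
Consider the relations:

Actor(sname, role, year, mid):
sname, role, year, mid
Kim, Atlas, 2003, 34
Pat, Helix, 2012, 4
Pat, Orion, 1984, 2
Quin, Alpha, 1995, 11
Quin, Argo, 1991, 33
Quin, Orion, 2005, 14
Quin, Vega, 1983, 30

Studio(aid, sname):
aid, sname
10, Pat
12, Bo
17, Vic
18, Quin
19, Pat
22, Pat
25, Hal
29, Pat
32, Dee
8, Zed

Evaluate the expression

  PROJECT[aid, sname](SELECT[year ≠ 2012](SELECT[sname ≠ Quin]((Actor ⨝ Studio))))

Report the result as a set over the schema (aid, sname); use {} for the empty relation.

Actor ⋈ Studio (natural join on sname): {(Pat, Helix, 2012, 4, 10), (Pat, Helix, 2012, 4, 19), (Pat, Helix, 2012, 4, 22), (Pat, Helix, 2012, 4, 29), (Pat, Orion, 1984, 2, 10), (Pat, Orion, 1984, 2, 19), (Pat, Orion, 1984, 2, 22), (Pat, Orion, 1984, 2, 29), (Quin, Alpha, 1995, 11, 18), (Quin, Argo, 1991, 33, 18), (Quin, Orion, 2005, 14, 18), (Quin, Vega, 1983, 30, 18)}
Filtering on sname ≠ Quin leaves {(Pat, Helix, 2012, 4, 10), (Pat, Helix, 2012, 4, 19), (Pat, Helix, 2012, 4, 22), (Pat, Helix, 2012, 4, 29), (Pat, Orion, 1984, 2, 10), (Pat, Orion, 1984, 2, 19), (Pat, Orion, 1984, 2, 22), (Pat, Orion, 1984, 2, 29)}.
Filtering on year ≠ 2012 leaves {(Pat, Orion, 1984, 2, 10), (Pat, Orion, 1984, 2, 19), (Pat, Orion, 1984, 2, 22), (Pat, Orion, 1984, 2, 29)}.
Projecting to aid, sname: {(10, Pat), (19, Pat), (22, Pat), (29, Pat)}

{(10, Pat), (19, Pat), (22, Pat), (29, Pat)}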